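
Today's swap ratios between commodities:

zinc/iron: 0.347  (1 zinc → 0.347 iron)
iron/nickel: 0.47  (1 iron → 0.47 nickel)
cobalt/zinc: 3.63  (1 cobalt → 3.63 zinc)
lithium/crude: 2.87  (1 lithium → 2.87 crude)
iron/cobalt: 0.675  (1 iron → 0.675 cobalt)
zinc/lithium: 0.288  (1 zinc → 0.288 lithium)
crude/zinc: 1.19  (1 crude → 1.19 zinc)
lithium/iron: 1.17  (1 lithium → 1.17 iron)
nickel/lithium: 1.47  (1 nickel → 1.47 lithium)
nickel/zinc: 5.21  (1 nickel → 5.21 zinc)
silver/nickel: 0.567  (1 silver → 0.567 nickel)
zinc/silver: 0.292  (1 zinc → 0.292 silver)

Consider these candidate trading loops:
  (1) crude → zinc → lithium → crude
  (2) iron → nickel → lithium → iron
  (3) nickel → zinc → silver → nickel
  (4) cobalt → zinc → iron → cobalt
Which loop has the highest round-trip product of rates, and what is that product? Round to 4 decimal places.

(1) 1.19 × 0.288 × 2.87 = 0.98361
(2) 0.47 × 1.47 × 1.17 = 0.80835
(3) 5.21 × 0.292 × 0.567 = 0.86259
(4) 3.63 × 0.347 × 0.675 = 0.85024
Highest is cycle (1) at 0.9836 (≤1, no arbitrage).

0.9836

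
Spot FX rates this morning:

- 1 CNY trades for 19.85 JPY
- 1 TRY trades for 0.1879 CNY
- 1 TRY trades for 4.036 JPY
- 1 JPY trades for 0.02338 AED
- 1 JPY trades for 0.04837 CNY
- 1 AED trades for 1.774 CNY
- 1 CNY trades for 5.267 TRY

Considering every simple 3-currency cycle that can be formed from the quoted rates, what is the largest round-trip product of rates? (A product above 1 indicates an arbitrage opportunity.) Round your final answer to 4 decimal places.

1.0282

JPY→CNY→TRY→JPY: 0.04837 × 5.267 × 4.036 = 1.02823
JPY→AED→CNY→JPY: 0.02338 × 1.774 × 19.85 = 0.82330
Maximum is JPY→CNY→TRY→JPY at 1.0282; arbitrage exists.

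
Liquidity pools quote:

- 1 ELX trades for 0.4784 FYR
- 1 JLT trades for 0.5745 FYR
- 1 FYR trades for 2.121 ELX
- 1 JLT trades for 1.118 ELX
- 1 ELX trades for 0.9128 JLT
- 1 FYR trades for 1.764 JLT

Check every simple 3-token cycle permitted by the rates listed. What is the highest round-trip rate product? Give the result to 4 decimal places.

FYR→ELX→JLT→FYR: 2.121 × 0.9128 × 0.5745 = 1.11226
FYR→JLT→ELX→FYR: 1.764 × 1.118 × 0.4784 = 0.94348
Maximum is FYR→ELX→JLT→FYR at 1.1123; arbitrage exists.

1.1123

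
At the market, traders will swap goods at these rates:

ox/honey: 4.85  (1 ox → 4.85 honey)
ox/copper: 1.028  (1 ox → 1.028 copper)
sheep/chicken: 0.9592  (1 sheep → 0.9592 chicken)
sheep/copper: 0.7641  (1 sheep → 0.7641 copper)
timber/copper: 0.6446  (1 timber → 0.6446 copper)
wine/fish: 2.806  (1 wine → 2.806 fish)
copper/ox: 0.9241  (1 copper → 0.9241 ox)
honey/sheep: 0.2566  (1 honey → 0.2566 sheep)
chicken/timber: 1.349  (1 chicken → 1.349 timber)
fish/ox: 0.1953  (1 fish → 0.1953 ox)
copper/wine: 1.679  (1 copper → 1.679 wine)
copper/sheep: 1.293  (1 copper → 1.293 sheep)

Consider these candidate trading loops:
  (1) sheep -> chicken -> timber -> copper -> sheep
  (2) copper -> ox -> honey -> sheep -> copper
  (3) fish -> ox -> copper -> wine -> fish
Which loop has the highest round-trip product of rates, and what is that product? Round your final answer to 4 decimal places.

1.0785

(1) 0.9592 × 1.349 × 0.6446 × 1.293 = 1.07847
(2) 0.9241 × 4.85 × 0.2566 × 0.7641 = 0.87875
(3) 0.1953 × 1.028 × 1.679 × 2.806 = 0.94587
Highest is cycle (1) at 1.0785 (>1, arbitrage).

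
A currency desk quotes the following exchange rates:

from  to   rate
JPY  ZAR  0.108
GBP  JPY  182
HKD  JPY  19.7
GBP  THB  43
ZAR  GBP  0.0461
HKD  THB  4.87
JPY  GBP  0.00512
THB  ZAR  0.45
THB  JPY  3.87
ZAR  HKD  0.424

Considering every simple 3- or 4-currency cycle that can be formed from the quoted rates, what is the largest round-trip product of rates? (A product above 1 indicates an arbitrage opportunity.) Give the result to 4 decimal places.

ZAR→HKD→THB→ZAR: 0.424 × 4.87 × 0.45 = 0.92920
ZAR→GBP→JPY→ZAR: 0.0461 × 182 × 0.108 = 0.90614
ZAR→HKD→JPY→ZAR: 0.424 × 19.7 × 0.108 = 0.90210
ZAR→GBP→THB→ZAR: 0.0461 × 43 × 0.45 = 0.89204
ZAR→HKD→THB→JPY→ZAR: 0.424 × 4.87 × 3.87 × 0.108 = 0.86304
THB→JPY→GBP→THB: 3.87 × 0.00512 × 43 = 0.85202
ZAR→GBP→THB→JPY→ZAR: 0.0461 × 43 × 3.87 × 0.108 = 0.82852
Maximum is ZAR→HKD→THB→ZAR at 0.9292; no arbitrage — every cycle loses value.

0.9292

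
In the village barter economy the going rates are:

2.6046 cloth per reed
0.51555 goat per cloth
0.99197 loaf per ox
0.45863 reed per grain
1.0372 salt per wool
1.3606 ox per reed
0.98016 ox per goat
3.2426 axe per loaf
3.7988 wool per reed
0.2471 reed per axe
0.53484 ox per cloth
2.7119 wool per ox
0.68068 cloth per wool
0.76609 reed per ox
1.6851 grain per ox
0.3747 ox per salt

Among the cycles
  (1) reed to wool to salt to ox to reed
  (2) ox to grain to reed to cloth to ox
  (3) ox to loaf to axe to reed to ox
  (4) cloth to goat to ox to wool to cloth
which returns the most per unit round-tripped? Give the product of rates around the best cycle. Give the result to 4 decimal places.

1.1310

(1) 3.7988 × 1.0372 × 0.3747 × 0.76609 = 1.13103
(2) 1.6851 × 0.45863 × 2.6046 × 0.53484 = 1.07660
(3) 0.99197 × 3.2426 × 0.2471 × 1.3606 = 1.08142
(4) 0.51555 × 0.98016 × 2.7119 × 0.68068 = 0.93279
Highest is cycle (1) at 1.1310 (>1, arbitrage).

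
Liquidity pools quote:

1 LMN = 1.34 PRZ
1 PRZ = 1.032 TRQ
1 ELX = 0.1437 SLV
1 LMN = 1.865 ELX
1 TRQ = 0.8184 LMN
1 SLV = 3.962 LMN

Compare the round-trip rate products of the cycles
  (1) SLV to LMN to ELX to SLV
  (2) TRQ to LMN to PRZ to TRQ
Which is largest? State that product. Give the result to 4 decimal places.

1.1317

(1) 3.962 × 1.865 × 0.1437 = 1.06182
(2) 0.8184 × 1.34 × 1.032 = 1.13175
Highest is cycle (2) at 1.1317 (>1, arbitrage).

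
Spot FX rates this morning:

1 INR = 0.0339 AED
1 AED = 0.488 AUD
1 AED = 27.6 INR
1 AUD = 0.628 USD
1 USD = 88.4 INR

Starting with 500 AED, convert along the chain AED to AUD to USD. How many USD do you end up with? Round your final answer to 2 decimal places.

500 AED × 0.488 = 244 AUD
244 AUD × 0.628 = 153.232 USD

153.23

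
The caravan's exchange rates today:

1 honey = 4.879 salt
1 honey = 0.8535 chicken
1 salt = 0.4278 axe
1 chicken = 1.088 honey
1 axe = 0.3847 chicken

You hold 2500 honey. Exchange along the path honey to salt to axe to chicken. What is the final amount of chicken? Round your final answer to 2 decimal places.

2500 honey × 4.879 = 12197.5 salt
12197.5 salt × 0.4278 = 5218.0905 axe
5218.0905 axe × 0.3847 = 2007.39941535 chicken

2007.40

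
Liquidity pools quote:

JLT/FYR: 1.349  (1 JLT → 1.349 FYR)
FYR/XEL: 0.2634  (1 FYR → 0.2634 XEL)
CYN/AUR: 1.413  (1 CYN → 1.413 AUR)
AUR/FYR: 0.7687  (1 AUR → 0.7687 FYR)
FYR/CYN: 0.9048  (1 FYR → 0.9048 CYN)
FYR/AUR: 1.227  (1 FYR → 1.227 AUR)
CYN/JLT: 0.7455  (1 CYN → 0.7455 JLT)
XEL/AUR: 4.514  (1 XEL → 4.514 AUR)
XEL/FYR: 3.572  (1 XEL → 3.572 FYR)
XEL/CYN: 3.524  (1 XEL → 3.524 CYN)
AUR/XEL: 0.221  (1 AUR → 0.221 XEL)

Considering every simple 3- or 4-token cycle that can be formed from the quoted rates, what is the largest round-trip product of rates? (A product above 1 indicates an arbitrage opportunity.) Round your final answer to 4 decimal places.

1.1005

CYN→AUR→XEL→CYN: 1.413 × 0.221 × 3.524 = 1.10045
CYN→AUR→XEL→FYR→CYN: 1.413 × 0.221 × 3.572 × 0.9048 = 1.00925
CYN→AUR→FYR→XEL→CYN: 1.413 × 0.7687 × 0.2634 × 3.524 = 1.00821
CYN→AUR→FYR→CYN: 1.413 × 0.7687 × 0.9048 = 0.98277
XEL→FYR→AUR→XEL: 3.572 × 1.227 × 0.221 = 0.96861
CYN→JLT→FYR→XEL→CYN: 0.7455 × 1.349 × 0.2634 × 3.524 = 0.93349
XEL→AUR→FYR→XEL: 4.514 × 0.7687 × 0.2634 = 0.91397
CYN→JLT→FYR→CYN: 0.7455 × 1.349 × 0.9048 = 0.90994
Maximum is CYN→AUR→XEL→CYN at 1.1005; arbitrage exists.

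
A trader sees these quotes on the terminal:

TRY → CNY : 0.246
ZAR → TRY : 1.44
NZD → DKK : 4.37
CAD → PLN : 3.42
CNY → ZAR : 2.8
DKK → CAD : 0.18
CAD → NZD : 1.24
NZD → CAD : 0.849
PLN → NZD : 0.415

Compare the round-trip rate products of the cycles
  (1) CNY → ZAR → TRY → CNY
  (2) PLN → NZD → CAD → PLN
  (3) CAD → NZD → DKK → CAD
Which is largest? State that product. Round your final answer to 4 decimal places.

1.2050

(1) 2.8 × 1.44 × 0.246 = 0.99187
(2) 0.415 × 0.849 × 3.42 = 1.20499
(3) 1.24 × 4.37 × 0.18 = 0.97538
Highest is cycle (2) at 1.2050 (>1, arbitrage).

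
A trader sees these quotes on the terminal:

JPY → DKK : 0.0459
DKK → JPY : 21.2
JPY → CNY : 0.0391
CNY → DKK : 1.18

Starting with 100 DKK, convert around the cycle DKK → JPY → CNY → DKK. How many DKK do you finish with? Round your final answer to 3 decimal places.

97.813

100 DKK × 21.2 = 2120 JPY
2120 JPY × 0.0391 = 82.892 CNY
82.892 CNY × 1.18 = 97.81256 DKK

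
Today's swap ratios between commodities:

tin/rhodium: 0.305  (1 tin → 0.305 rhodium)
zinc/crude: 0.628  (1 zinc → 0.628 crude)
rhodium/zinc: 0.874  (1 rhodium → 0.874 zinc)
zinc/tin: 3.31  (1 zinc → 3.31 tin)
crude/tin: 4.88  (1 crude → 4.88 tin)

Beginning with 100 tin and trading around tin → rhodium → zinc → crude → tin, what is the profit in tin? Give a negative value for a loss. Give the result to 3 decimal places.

100 tin × 0.305 = 30.5 rhodium
30.5 rhodium × 0.874 = 26.657 zinc
26.657 zinc × 0.628 = 16.740596 crude
16.740596 crude × 4.88 = 81.69410848 tin
Net change: 81.69410848 − 100 = -18.30589152 tin

-18.306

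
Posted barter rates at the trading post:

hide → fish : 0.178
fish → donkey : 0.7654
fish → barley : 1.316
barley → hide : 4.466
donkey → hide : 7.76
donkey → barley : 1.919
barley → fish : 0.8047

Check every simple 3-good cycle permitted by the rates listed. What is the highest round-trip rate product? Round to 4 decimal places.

donkey→barley→fish→donkey: 1.919 × 0.8047 × 0.7654 = 1.18195
donkey→hide→fish→donkey: 7.76 × 0.178 × 0.7654 = 1.05723
hide→fish→barley→hide: 0.178 × 1.316 × 4.466 = 1.04615
Maximum is donkey→barley→fish→donkey at 1.1819; arbitrage exists.

1.1819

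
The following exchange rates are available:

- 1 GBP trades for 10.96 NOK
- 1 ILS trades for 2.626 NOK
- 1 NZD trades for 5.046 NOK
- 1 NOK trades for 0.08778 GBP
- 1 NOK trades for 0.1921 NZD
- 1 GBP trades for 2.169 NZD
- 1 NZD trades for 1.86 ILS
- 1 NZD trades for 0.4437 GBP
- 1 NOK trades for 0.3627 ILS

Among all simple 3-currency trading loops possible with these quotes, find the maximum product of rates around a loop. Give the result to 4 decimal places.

GBP→NZD→NOK→GBP: 2.169 × 5.046 × 0.08778 = 0.96073
ILS→NOK→NZD→ILS: 2.626 × 0.1921 × 1.86 = 0.93829
GBP→NOK→NZD→GBP: 10.96 × 0.1921 × 0.4437 = 0.93417
Maximum is GBP→NZD→NOK→GBP at 0.9607; no arbitrage — every cycle loses value.

0.9607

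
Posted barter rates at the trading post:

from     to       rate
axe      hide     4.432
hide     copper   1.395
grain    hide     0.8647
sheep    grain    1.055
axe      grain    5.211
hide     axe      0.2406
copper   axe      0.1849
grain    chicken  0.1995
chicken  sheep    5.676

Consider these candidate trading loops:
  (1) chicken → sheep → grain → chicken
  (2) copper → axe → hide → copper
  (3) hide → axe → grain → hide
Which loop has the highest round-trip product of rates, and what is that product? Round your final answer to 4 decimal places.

(1) 5.676 × 1.055 × 0.1995 = 1.19464
(2) 0.1849 × 4.432 × 1.395 = 1.14317
(3) 0.2406 × 5.211 × 0.8647 = 1.08413
Highest is cycle (1) at 1.1946 (>1, arbitrage).

1.1946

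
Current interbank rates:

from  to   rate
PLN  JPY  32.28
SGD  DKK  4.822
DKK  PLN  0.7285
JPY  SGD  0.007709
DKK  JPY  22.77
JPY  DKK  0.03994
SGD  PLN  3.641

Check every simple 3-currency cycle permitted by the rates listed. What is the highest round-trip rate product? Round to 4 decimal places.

0.9392

DKK→PLN→JPY→DKK: 0.7285 × 32.28 × 0.03994 = 0.93923
SGD→PLN→JPY→SGD: 3.641 × 32.28 × 0.007709 = 0.90605
DKK→JPY→SGD→DKK: 22.77 × 0.007709 × 4.822 = 0.84642
Maximum is DKK→PLN→JPY→DKK at 0.9392; no arbitrage — every cycle loses value.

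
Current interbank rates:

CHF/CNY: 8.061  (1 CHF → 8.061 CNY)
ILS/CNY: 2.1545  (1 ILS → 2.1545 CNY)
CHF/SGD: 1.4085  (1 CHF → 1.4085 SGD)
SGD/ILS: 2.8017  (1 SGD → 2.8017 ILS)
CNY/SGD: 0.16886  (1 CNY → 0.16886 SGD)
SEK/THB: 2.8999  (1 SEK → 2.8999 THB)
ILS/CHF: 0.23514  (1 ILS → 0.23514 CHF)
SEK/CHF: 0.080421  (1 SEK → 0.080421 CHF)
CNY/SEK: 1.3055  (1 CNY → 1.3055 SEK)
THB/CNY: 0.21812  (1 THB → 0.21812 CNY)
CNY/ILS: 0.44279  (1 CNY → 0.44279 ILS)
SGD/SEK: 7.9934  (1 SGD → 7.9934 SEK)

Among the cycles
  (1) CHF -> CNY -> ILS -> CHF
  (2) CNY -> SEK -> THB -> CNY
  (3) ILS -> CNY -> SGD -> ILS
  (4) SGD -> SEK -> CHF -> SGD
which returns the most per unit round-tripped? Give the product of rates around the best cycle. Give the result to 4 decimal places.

1.0193

(1) 8.061 × 0.44279 × 0.23514 = 0.83929
(2) 1.3055 × 2.8999 × 0.21812 = 0.82576
(3) 2.1545 × 0.16886 × 2.8017 = 1.01928
(4) 7.9934 × 0.080421 × 1.4085 = 0.90544
Highest is cycle (3) at 1.0193 (>1, arbitrage).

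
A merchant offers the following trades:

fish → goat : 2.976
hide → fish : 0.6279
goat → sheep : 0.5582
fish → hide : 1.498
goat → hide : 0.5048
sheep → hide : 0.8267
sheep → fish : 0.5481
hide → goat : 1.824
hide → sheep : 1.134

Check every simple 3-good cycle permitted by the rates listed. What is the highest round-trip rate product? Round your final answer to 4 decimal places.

goat→hide→fish→goat: 0.5048 × 0.6279 × 2.976 = 0.94328
sheep→fish→hide→sheep: 0.5481 × 1.498 × 1.134 = 0.93108
goat→sheep→fish→goat: 0.5582 × 0.5481 × 2.976 = 0.91051
goat→sheep→hide→goat: 0.5582 × 0.8267 × 1.824 = 0.84171
Maximum is goat→hide→fish→goat at 0.9433; no arbitrage — every cycle loses value.

0.9433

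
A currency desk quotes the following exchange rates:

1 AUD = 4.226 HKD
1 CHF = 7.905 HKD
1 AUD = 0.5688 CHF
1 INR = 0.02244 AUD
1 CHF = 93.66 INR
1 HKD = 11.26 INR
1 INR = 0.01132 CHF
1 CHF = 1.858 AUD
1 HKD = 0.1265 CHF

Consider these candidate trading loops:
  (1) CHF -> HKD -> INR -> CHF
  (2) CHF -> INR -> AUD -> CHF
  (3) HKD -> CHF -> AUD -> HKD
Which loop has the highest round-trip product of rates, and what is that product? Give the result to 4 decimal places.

(1) 7.905 × 11.26 × 0.01132 = 1.00760
(2) 93.66 × 0.02244 × 0.5688 = 1.19546
(3) 0.1265 × 1.858 × 4.226 = 0.99327
Highest is cycle (2) at 1.1955 (>1, arbitrage).

1.1955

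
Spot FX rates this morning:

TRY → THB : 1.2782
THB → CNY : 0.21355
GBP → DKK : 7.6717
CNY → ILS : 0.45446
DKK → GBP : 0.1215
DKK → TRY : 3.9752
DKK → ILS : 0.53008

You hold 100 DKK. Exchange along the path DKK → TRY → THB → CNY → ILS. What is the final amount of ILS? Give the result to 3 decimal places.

100 DKK × 3.9752 = 397.52 TRY
397.52 TRY × 1.2782 = 508.110064 THB
508.110064 THB × 0.21355 = 108.5069041672 CNY
108.5069041672 CNY × 0.45446 = 49.312047667825712 ILS

49.312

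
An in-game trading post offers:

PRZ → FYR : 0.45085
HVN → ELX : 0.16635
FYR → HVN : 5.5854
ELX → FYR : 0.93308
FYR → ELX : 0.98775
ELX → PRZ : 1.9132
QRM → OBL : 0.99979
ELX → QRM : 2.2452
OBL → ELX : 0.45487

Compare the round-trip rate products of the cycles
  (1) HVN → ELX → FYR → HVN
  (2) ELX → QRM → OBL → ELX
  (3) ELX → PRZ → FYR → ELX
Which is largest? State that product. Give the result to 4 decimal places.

1.0211

(1) 0.16635 × 0.93308 × 5.5854 = 0.86695
(2) 2.2452 × 0.99979 × 0.45487 = 1.02106
(3) 1.9132 × 0.45085 × 0.98775 = 0.85200
Highest is cycle (2) at 1.0211 (>1, arbitrage).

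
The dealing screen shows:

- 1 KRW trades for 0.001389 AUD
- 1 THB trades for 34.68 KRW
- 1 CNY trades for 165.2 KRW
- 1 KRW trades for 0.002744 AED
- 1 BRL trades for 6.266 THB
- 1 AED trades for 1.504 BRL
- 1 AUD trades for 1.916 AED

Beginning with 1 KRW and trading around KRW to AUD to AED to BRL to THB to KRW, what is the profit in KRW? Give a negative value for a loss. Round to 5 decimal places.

1 KRW × 0.001389 = 0.001389 AUD
0.001389 AUD × 1.916 = 0.002661324 AED
0.002661324 AED × 1.504 = 0.004002631296 BRL
0.004002631296 BRL × 6.266 = 0.025080487700736 THB
0.025080487700736 THB × 34.68 = 0.86979131346152448 KRW
Net change: 0.86979131346152448 − 1 = -0.13020868653847552 KRW

-0.13021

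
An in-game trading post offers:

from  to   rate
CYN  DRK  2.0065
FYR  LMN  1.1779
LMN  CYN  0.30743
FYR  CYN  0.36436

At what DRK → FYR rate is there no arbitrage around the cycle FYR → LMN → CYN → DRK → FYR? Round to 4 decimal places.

1.3763

Known legs of the cycle: 1.1779 × 0.30743 × 2.0065 = 0.7265973856805
For no arbitrage the full-cycle product must be 1, so the missing rate is 1 / 0.7265973856805 ≈ 1.376278.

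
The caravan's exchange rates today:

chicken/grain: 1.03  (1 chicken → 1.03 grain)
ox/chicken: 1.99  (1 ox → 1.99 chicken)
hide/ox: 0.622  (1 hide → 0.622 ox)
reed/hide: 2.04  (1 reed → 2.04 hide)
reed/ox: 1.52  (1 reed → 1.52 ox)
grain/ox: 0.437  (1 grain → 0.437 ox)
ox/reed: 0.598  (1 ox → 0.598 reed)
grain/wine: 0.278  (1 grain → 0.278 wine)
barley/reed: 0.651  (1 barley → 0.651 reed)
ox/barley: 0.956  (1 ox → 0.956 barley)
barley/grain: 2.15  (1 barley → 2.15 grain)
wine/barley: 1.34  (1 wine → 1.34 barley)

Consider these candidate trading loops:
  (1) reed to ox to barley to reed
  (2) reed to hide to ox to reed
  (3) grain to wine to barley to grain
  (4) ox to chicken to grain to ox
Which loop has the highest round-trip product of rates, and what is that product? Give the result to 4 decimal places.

(1) 1.52 × 0.956 × 0.651 = 0.94598
(2) 2.04 × 0.622 × 0.598 = 0.75879
(3) 0.278 × 1.34 × 2.15 = 0.80092
(4) 1.99 × 1.03 × 0.437 = 0.89572
Highest is cycle (1) at 0.9460 (≤1, no arbitrage).

0.9460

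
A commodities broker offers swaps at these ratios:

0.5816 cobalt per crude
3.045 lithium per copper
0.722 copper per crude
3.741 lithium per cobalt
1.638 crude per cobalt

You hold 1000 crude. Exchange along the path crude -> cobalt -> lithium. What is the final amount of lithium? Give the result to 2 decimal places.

2175.77

1000 crude × 0.5816 = 581.6 cobalt
581.6 cobalt × 3.741 = 2175.7656 lithium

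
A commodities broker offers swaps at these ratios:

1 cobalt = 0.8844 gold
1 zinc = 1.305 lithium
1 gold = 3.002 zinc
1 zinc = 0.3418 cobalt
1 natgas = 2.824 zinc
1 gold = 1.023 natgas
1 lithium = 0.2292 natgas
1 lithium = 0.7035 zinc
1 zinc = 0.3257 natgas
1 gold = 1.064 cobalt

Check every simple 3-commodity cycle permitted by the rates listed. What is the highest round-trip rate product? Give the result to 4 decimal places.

0.9075

gold→zinc→cobalt→gold: 3.002 × 0.3418 × 0.8844 = 0.90747
lithium→natgas→zinc→lithium: 0.2292 × 2.824 × 1.305 = 0.84468
Maximum is gold→zinc→cobalt→gold at 0.9075; no arbitrage — every cycle loses value.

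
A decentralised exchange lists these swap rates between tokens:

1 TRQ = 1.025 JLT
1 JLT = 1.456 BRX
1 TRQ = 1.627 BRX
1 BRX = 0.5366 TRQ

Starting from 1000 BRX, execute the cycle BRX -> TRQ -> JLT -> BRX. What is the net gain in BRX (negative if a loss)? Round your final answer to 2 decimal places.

1000 BRX × 0.5366 = 536.6 TRQ
536.6 TRQ × 1.025 = 550.015 JLT
550.015 JLT × 1.456 = 800.82184 BRX
Net change: 800.82184 − 1000 = -199.17816 BRX

-199.18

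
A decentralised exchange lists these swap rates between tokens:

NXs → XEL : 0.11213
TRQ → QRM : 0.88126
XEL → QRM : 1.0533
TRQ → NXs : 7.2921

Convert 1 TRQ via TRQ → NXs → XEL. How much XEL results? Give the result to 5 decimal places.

1 TRQ × 7.2921 = 7.2921 NXs
7.2921 NXs × 0.11213 = 0.817663173 XEL

0.81766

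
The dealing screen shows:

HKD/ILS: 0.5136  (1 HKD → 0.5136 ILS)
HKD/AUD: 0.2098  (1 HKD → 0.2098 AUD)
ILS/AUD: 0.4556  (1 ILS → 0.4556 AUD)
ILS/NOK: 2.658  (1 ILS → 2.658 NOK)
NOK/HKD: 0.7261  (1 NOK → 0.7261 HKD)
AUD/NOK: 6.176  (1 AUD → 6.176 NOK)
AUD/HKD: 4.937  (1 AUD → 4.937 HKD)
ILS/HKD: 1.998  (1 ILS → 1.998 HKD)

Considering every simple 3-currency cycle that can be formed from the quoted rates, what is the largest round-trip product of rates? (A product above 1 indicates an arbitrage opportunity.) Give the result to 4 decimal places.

HKD→ILS→AUD→HKD: 0.5136 × 0.4556 × 4.937 = 1.15524
HKD→ILS→NOK→HKD: 0.5136 × 2.658 × 0.7261 = 0.99123
HKD→AUD→NOK→HKD: 0.2098 × 6.176 × 0.7261 = 0.94083
Maximum is HKD→ILS→AUD→HKD at 1.1552; arbitrage exists.

1.1552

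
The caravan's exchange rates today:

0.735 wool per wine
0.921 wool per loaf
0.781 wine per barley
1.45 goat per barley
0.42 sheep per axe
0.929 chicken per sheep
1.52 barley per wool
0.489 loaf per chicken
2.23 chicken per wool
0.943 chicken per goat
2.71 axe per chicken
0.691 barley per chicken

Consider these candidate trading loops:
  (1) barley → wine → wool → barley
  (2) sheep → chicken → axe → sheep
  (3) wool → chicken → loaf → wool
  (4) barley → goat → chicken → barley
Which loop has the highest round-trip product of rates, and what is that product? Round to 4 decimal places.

(1) 0.781 × 0.735 × 1.52 = 0.87253
(2) 0.929 × 2.71 × 0.42 = 1.05739
(3) 2.23 × 0.489 × 0.921 = 1.00432
(4) 1.45 × 0.943 × 0.691 = 0.94484
Highest is cycle (2) at 1.0574 (>1, arbitrage).

1.0574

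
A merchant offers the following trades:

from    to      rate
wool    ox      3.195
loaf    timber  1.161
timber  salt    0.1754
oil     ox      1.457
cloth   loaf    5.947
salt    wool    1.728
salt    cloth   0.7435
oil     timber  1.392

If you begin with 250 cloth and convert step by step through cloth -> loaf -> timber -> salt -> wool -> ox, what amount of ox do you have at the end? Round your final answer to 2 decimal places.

250 cloth × 5.947 = 1486.75 loaf
1486.75 loaf × 1.161 = 1726.11675 timber
1726.11675 timber × 0.1754 = 302.76087795 salt
302.76087795 salt × 1.728 = 523.1707970976 wool
523.1707970976 wool × 3.195 = 1671.530696726832 ox

1671.53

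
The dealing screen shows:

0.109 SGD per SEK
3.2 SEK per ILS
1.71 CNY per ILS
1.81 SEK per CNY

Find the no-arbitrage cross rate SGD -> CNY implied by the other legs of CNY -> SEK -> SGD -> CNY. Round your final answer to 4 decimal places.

Known legs of the cycle: 1.81 × 0.109 = 0.19729
For no arbitrage the full-cycle product must be 1, so the missing rate is 1 / 0.19729 ≈ 5.068681.

5.0687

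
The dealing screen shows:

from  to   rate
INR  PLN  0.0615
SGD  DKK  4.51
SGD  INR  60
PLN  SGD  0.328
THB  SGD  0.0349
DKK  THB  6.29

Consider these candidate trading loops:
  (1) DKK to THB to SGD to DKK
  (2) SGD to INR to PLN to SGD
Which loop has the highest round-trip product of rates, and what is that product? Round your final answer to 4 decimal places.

(1) 6.29 × 0.0349 × 4.51 = 0.99004
(2) 60 × 0.0615 × 0.328 = 1.21032
Highest is cycle (2) at 1.2103 (>1, arbitrage).

1.2103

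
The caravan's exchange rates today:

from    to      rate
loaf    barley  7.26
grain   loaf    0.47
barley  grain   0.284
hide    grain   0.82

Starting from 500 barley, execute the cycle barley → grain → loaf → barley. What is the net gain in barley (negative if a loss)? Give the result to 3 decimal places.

-15.468

500 barley × 0.284 = 142 grain
142 grain × 0.47 = 66.74 loaf
66.74 loaf × 7.26 = 484.5324 barley
Net change: 484.5324 − 500 = -15.4676 barley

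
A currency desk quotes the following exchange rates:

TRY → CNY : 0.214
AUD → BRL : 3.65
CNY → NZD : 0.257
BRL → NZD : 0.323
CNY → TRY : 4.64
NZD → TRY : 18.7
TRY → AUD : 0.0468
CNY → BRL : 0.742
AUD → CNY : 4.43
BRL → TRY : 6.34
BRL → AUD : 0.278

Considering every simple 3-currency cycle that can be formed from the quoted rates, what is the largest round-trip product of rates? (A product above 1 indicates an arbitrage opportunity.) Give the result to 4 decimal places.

TRY→AUD→BRL→TRY: 0.0468 × 3.65 × 6.34 = 1.08300
NZD→TRY→CNY→NZD: 18.7 × 0.214 × 0.257 = 1.02846
TRY→CNY→BRL→TRY: 0.214 × 0.742 × 6.34 = 1.00672
TRY→AUD→CNY→TRY: 0.0468 × 4.43 × 4.64 = 0.96198
BRL→AUD→CNY→BRL: 0.278 × 4.43 × 0.742 = 0.91380
Maximum is TRY→AUD→BRL→TRY at 1.0830; arbitrage exists.

1.0830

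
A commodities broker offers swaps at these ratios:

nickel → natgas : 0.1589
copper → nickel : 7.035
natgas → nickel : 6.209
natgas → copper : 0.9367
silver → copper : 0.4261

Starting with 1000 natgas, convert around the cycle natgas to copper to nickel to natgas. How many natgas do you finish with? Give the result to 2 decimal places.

1000 natgas × 0.9367 = 936.7 copper
936.7 copper × 7.035 = 6589.6845 nickel
6589.6845 nickel × 0.1589 = 1047.10086705 natgas

1047.10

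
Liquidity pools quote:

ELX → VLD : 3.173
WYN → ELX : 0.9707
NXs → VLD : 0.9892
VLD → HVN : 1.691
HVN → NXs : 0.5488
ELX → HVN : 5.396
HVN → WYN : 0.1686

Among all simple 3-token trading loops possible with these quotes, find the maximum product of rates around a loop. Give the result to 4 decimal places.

VLD→HVN→NXs→VLD: 1.691 × 0.5488 × 0.9892 = 0.91800
ELX→HVN→WYN→ELX: 5.396 × 0.1686 × 0.9707 = 0.88311
Maximum is VLD→HVN→NXs→VLD at 0.9180; no arbitrage — every cycle loses value.

0.9180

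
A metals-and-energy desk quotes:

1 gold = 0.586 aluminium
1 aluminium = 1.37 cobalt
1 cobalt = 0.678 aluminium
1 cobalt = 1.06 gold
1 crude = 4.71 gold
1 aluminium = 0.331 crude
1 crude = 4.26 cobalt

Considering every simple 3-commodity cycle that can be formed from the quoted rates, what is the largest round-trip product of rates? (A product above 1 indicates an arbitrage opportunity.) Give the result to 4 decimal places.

0.9560

cobalt→aluminium→crude→cobalt: 0.678 × 0.331 × 4.26 = 0.95602
gold→aluminium→crude→gold: 0.586 × 0.331 × 4.71 = 0.91358
cobalt→gold→aluminium→cobalt: 1.06 × 0.586 × 1.37 = 0.85099
Maximum is cobalt→aluminium→crude→cobalt at 0.9560; no arbitrage — every cycle loses value.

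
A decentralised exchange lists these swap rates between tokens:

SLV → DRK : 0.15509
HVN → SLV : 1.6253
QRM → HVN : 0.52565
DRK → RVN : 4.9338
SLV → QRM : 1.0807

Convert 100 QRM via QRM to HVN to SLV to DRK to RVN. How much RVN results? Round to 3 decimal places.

100 QRM × 0.52565 = 52.565 HVN
52.565 HVN × 1.6253 = 85.4338945 SLV
85.4338945 SLV × 0.15509 = 13.249942698005 DRK
13.249942698005 DRK × 4.9338 = 65.372567283417069 RVN

65.373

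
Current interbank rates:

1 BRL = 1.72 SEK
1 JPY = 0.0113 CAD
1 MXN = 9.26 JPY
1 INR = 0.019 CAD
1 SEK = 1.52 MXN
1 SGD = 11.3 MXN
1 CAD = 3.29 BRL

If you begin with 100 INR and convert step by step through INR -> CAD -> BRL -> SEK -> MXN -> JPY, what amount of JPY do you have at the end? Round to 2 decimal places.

100 INR × 0.019 = 1.9 CAD
1.9 CAD × 3.29 = 6.251 BRL
6.251 BRL × 1.72 = 10.75172 SEK
10.75172 SEK × 1.52 = 16.3426144 MXN
16.3426144 MXN × 9.26 = 151.332609344 JPY

151.33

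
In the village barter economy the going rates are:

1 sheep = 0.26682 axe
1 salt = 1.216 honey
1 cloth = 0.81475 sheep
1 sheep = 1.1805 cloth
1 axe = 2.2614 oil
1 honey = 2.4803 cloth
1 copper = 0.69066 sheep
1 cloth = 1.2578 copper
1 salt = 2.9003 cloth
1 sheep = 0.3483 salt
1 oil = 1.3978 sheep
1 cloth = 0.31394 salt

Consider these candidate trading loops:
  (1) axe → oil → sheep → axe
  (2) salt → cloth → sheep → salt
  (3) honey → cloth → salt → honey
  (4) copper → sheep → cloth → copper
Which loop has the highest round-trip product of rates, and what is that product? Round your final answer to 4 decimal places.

1.0255

(1) 2.2614 × 1.3978 × 0.26682 = 0.84341
(2) 2.9003 × 0.81475 × 0.3483 = 0.82304
(3) 2.4803 × 0.31394 × 1.216 = 0.94686
(4) 0.69066 × 1.1805 × 1.2578 = 1.02551
Highest is cycle (4) at 1.0255 (>1, arbitrage).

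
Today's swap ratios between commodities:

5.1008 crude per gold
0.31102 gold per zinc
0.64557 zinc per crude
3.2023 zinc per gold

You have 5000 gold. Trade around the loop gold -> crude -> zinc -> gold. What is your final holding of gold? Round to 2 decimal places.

5120.83

5000 gold × 5.1008 = 25504 crude
25504 crude × 0.64557 = 16464.61728 zinc
16464.61728 zinc × 0.31102 = 5120.8252664256 gold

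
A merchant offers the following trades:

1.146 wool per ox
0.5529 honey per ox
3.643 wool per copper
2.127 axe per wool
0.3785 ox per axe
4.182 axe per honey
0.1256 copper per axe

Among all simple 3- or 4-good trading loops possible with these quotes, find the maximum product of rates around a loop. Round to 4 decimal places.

axe→copper→wool→axe: 0.1256 × 3.643 × 2.127 = 0.97323
axe→ox→wool→axe: 0.3785 × 1.146 × 2.127 = 0.92261
axe→ox→honey→axe: 0.3785 × 0.5529 × 4.182 = 0.87518
Maximum is axe→copper→wool→axe at 0.9732; no arbitrage — every cycle loses value.

0.9732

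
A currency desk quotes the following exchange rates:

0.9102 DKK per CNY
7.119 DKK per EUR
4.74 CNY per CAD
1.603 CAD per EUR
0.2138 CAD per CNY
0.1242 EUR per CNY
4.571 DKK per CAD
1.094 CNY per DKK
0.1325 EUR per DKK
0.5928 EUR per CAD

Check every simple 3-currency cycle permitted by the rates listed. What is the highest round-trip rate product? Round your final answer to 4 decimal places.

DKK→CNY→CAD→DKK: 1.094 × 0.2138 × 4.571 = 1.06914
DKK→EUR→CAD→DKK: 0.1325 × 1.603 × 4.571 = 0.97087
DKK→CNY→EUR→DKK: 1.094 × 0.1242 × 7.119 = 0.96729
EUR→CAD→CNY→EUR: 1.603 × 4.74 × 0.1242 = 0.94370
Maximum is DKK→CNY→CAD→DKK at 1.0691; arbitrage exists.

1.0691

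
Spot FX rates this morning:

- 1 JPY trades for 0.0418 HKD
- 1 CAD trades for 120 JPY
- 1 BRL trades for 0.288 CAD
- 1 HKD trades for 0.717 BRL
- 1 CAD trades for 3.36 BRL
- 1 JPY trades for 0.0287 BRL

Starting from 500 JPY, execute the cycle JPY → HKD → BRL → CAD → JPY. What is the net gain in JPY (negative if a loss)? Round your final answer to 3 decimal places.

500 JPY × 0.0418 = 20.9 HKD
20.9 HKD × 0.717 = 14.9853 BRL
14.9853 BRL × 0.288 = 4.3157664 CAD
4.3157664 CAD × 120 = 517.891968 JPY
Net change: 517.891968 − 500 = 17.891968 JPY

17.892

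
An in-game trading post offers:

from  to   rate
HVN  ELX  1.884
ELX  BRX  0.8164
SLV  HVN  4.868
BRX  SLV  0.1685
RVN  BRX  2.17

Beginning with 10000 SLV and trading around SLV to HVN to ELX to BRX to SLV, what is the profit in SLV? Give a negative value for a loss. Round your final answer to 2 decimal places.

10000 SLV × 4.868 = 48680 HVN
48680 HVN × 1.884 = 91713.12 ELX
91713.12 ELX × 0.8164 = 74874.591168 BRX
74874.591168 BRX × 0.1685 = 12616.368611808 SLV
Net change: 12616.368611808 − 10000 = 2616.368611808 SLV

2616.37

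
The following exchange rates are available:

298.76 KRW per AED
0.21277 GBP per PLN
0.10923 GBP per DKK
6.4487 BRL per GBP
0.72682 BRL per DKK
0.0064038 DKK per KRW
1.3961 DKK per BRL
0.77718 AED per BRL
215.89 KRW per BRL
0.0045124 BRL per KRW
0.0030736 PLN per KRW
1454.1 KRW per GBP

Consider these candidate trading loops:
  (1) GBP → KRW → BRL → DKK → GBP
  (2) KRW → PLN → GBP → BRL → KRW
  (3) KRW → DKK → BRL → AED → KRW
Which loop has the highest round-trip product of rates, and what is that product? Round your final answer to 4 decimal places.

1.0807

(1) 1454.1 × 0.0045124 × 1.3961 × 0.10923 = 1.00060
(2) 0.0030736 × 0.21277 × 6.4487 × 215.89 = 0.91046
(3) 0.0064038 × 0.72682 × 0.77718 × 298.76 = 1.08071
Highest is cycle (3) at 1.0807 (>1, arbitrage).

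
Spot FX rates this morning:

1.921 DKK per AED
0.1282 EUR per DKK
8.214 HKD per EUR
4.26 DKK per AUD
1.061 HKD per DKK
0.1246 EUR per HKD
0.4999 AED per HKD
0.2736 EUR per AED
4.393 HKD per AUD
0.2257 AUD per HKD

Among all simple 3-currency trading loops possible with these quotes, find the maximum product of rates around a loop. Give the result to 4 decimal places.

1.1235

AED→EUR→HKD→AED: 0.2736 × 8.214 × 0.4999 = 1.12345
DKK→HKD→AUD→DKK: 1.061 × 0.2257 × 4.26 = 1.02013
DKK→HKD→AED→DKK: 1.061 × 0.4999 × 1.921 = 1.01889
Maximum is AED→EUR→HKD→AED at 1.1235; arbitrage exists.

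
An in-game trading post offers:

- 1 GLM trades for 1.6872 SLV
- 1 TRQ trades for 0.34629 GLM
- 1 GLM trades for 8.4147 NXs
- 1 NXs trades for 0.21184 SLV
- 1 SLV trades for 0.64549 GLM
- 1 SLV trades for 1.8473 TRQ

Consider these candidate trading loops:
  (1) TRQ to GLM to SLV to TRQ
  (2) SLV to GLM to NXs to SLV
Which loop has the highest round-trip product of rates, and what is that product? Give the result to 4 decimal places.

1.1506

(1) 0.34629 × 1.6872 × 1.8473 = 1.07930
(2) 0.64549 × 8.4147 × 0.21184 = 1.15063
Highest is cycle (2) at 1.1506 (>1, arbitrage).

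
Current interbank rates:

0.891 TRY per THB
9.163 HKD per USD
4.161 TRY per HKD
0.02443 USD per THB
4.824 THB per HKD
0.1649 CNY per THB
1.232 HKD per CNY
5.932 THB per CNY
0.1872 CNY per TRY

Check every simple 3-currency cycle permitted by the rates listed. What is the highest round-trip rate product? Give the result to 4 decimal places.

THB→USD→HKD→THB: 0.02443 × 9.163 × 4.824 = 1.07986
THB→TRY→CNY→THB: 0.891 × 0.1872 × 5.932 = 0.98943
THB→CNY→HKD→THB: 0.1649 × 1.232 × 4.824 = 0.98003
TRY→CNY→HKD→TRY: 0.1872 × 1.232 × 4.161 = 0.95965
Maximum is THB→USD→HKD→THB at 1.0799; arbitrage exists.

1.0799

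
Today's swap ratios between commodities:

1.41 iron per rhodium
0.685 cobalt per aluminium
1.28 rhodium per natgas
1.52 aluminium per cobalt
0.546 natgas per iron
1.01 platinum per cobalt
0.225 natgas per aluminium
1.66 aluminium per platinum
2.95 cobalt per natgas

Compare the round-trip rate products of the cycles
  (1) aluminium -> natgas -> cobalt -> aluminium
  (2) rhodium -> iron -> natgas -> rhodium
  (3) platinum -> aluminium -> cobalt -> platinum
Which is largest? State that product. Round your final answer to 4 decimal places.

1.1485

(1) 0.225 × 2.95 × 1.52 = 1.00890
(2) 1.41 × 0.546 × 1.28 = 0.98542
(3) 1.66 × 0.685 × 1.01 = 1.14847
Highest is cycle (3) at 1.1485 (>1, arbitrage).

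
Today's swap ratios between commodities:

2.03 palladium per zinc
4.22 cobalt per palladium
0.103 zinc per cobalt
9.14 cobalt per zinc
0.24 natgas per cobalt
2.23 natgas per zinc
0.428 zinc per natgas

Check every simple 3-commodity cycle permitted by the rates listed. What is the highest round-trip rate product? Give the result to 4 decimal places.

cobalt→natgas→zinc→cobalt: 0.24 × 0.428 × 9.14 = 0.93886
cobalt→zinc→palladium→cobalt: 0.103 × 2.03 × 4.22 = 0.88236
Maximum is cobalt→natgas→zinc→cobalt at 0.9389; no arbitrage — every cycle loses value.

0.9389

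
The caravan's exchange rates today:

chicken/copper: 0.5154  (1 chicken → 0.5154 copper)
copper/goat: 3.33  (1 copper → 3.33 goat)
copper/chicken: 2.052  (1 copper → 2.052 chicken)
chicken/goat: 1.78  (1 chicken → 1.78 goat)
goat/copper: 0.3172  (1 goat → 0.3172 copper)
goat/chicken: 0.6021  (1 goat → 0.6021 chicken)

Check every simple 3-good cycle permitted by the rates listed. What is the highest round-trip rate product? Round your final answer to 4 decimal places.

1.1586

goat→copper→chicken→goat: 0.3172 × 2.052 × 1.78 = 1.15859
goat→chicken→copper→goat: 0.6021 × 0.5154 × 3.33 = 1.03337
Maximum is goat→copper→chicken→goat at 1.1586; arbitrage exists.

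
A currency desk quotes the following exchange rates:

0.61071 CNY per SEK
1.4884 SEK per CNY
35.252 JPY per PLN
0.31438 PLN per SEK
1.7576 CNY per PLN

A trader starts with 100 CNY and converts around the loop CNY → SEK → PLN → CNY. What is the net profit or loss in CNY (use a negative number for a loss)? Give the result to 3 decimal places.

100 CNY × 1.4884 = 148.84 SEK
148.84 SEK × 0.31438 = 46.7923192 PLN
46.7923192 PLN × 1.7576 = 82.24218022592 CNY
Net change: 82.24218022592 − 100 = -17.75781977408 CNY

-17.758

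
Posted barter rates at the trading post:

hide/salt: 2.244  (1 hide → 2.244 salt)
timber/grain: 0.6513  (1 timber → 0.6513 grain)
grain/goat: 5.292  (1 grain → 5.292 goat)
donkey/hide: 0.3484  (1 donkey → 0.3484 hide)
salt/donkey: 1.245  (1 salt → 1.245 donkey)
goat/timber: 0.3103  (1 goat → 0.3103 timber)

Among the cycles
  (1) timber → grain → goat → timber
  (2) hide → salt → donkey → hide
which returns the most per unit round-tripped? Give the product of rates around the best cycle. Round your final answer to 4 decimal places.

(1) 0.6513 × 5.292 × 0.3103 = 1.06950
(2) 2.244 × 1.245 × 0.3484 = 0.97335
Highest is cycle (1) at 1.0695 (>1, arbitrage).

1.0695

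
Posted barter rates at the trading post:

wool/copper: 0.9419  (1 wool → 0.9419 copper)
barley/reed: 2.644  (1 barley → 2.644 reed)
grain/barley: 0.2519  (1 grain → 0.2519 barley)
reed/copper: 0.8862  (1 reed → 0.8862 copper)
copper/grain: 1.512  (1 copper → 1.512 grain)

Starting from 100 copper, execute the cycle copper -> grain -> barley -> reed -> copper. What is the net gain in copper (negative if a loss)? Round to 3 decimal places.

100 copper × 1.512 = 151.2 grain
151.2 grain × 0.2519 = 38.08728 barley
38.08728 barley × 2.644 = 100.70276832 reed
100.70276832 reed × 0.8862 = 89.242793285184 copper
Net change: 89.242793285184 − 100 = -10.757206714816 copper

-10.757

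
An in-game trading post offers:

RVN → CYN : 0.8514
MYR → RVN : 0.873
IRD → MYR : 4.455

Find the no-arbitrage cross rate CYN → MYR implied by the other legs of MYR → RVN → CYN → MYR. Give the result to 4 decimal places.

1.3454

Known legs of the cycle: 0.873 × 0.8514 = 0.7432722
For no arbitrage the full-cycle product must be 1, so the missing rate is 1 / 0.7432722 ≈ 1.345402.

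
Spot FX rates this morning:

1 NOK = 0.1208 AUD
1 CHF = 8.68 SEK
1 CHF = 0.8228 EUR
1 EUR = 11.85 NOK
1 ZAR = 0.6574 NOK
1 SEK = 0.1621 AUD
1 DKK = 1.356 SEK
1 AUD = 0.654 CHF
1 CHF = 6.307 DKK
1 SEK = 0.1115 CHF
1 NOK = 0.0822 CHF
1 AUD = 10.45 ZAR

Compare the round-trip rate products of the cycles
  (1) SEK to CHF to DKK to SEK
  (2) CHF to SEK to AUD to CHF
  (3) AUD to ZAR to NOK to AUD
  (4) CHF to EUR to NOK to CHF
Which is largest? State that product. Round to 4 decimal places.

(1) 0.1115 × 6.307 × 1.356 = 0.95358
(2) 8.68 × 0.1621 × 0.654 = 0.92020
(3) 10.45 × 0.6574 × 0.1208 = 0.82988
(4) 0.8228 × 11.85 × 0.0822 = 0.80146
Highest is cycle (1) at 0.9536 (≤1, no arbitrage).

0.9536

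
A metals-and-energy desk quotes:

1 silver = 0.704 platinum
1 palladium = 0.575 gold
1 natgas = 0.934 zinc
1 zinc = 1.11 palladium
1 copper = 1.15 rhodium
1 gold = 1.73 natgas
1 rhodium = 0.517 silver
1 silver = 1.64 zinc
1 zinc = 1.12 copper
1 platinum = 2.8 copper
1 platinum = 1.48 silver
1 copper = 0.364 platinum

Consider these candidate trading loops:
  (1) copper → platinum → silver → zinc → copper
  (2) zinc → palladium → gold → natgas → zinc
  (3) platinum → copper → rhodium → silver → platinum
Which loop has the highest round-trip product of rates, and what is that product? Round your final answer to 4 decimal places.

1.1720

(1) 0.364 × 1.48 × 1.64 × 1.12 = 0.98952
(2) 1.11 × 0.575 × 1.73 × 0.934 = 1.03130
(3) 2.8 × 1.15 × 0.517 × 0.704 = 1.17198
Highest is cycle (3) at 1.1720 (>1, arbitrage).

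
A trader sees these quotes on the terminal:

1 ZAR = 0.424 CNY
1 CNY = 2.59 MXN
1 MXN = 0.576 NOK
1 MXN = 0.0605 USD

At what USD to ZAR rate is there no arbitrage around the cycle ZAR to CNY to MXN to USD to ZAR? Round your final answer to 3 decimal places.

Known legs of the cycle: 0.424 × 2.59 × 0.0605 = 0.06643868
For no arbitrage the full-cycle product must be 1, so the missing rate is 1 / 0.06643868 ≈ 15.05147.

15.051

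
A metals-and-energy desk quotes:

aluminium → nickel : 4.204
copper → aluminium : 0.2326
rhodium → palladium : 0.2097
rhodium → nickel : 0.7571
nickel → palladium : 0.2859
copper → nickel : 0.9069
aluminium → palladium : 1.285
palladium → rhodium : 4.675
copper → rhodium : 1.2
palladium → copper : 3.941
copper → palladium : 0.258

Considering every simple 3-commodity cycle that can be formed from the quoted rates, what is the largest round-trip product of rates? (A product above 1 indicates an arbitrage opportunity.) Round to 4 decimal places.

1.1779

copper→aluminium→palladium→copper: 0.2326 × 1.285 × 3.941 = 1.17793
copper→nickel→palladium→copper: 0.9069 × 0.2859 × 3.941 = 1.02183
rhodium→nickel→palladium→rhodium: 0.7571 × 0.2859 × 4.675 = 1.01193
copper→rhodium→palladium→copper: 1.2 × 0.2097 × 3.941 = 0.99171
Maximum is copper→aluminium→palladium→copper at 1.1779; arbitrage exists.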